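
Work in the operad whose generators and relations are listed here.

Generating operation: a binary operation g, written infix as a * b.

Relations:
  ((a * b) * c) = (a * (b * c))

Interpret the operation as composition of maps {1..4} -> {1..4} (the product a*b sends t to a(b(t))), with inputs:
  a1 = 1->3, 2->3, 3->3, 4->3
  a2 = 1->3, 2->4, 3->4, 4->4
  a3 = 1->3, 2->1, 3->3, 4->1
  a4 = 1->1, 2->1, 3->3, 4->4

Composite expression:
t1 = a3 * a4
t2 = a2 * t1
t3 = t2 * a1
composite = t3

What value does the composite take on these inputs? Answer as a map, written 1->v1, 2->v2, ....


(a3 * a4) = 1->3, 2->3, 3->3, 4->1
(a2 * (a3 * a4)) = 1->4, 2->4, 3->4, 4->3
((a2 * (a3 * a4)) * a1) = 1->4, 2->4, 3->4, 4->4

1->4, 2->4, 3->4, 4->4


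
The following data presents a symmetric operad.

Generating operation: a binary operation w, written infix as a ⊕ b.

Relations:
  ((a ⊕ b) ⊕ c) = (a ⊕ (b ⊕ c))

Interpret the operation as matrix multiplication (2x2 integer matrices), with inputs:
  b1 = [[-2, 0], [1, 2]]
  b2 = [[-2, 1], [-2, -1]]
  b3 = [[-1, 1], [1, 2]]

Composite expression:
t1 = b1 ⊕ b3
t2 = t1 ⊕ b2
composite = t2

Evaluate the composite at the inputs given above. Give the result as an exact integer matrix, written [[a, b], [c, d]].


[[0, 4], [-12, -4]]


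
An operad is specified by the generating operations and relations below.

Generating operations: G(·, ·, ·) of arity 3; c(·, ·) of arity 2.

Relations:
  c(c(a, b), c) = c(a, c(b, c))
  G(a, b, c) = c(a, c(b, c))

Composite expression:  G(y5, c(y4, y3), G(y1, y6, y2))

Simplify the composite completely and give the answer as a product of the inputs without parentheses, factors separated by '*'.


y5 * y4 * y3 * y1 * y6 * y2

All parenthesizations of G agree; list the y-inputs left to right.
c(y4, y3) flattens to y4 * y3
G(y1, y6, y2) flattens to y1 * y6 * y2
G(y5, c(y4, y3), G(y1, y6, y2)) flattens to y5 * y4 * y3 * y1 * y6 * y2


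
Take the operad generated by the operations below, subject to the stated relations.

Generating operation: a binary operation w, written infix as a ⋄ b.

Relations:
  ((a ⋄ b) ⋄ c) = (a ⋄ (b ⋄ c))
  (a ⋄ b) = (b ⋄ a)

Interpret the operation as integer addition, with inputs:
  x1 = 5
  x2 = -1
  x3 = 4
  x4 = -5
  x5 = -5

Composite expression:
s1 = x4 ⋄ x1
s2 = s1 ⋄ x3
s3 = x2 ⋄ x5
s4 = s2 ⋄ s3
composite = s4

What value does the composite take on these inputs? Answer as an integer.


-2

(x4 ⋄ x1) = 0
((x4 ⋄ x1) ⋄ x3) = 4
(x2 ⋄ x5) = -6
(((x4 ⋄ x1) ⋄ x3) ⋄ (x2 ⋄ x5)) = -2


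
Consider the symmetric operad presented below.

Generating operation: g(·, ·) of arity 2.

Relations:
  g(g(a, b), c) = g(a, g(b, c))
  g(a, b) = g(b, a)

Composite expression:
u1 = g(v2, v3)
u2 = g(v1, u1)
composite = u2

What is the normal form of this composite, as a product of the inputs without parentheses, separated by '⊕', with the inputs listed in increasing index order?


v1 ⊕ v2 ⊕ v3

Key point: g commutes, so take the v-inputs in any fixed order.
g(v2, v3) flattens to v2 ⊕ v3
g(v1, g(v2, v3)) flattens to v1 ⊕ v2 ⊕ v3
reordering the factors by index: v1 ⊕ v2 ⊕ v3


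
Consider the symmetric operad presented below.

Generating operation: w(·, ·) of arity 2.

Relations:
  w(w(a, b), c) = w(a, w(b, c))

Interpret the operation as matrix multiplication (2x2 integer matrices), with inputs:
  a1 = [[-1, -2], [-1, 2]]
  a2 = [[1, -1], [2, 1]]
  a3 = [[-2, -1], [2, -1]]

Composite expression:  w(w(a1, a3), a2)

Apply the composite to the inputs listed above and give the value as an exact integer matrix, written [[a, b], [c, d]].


[[4, 5], [4, -7]]

w(a1, a3) = [[-2, 3], [6, -1]]
w(w(a1, a3), a2) = [[4, 5], [4, -7]]


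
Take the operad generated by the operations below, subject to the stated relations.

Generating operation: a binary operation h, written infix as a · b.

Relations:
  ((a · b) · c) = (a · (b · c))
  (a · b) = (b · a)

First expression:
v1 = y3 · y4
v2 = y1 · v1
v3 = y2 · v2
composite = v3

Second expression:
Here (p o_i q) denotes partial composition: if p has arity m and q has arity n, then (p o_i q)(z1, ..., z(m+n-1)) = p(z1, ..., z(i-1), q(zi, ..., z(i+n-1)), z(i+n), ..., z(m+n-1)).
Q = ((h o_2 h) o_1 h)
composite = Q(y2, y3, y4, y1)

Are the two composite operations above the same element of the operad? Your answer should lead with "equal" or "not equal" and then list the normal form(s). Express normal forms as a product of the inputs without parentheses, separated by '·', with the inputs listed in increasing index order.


The first expression, normalized: y1 · y2 · y3 · y4
The second expression, normalized: y1 · y2 · y3 · y4
The forms coincide; equal.

equal: each reduces to y1 · y2 · y3 · y4


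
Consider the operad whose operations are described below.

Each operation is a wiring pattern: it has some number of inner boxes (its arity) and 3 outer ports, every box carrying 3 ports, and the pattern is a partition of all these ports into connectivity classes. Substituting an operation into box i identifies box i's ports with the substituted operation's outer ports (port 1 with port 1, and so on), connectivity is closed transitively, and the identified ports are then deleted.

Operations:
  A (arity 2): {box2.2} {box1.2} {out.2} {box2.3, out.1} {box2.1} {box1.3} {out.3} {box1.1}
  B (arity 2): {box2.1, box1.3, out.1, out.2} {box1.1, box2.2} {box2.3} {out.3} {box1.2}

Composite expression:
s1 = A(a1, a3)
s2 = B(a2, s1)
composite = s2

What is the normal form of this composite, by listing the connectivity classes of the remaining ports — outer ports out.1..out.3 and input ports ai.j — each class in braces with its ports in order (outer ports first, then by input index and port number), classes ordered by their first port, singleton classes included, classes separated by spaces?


{out.1, out.2, a2.3, a3.3} {out.3} {a1.1} {a1.2} {a1.3} {a2.1} {a2.2} {a3.1} {a3.2}

Connectivity passes through glued B-boundaries; trace each wire chain.
stage A: inputs (a1, a3), connectivity {out.1, a3.3} {out.2} {out.3} {a1.1} {a1.2} {a1.3} {a3.1} {a3.2}, out.j its boundary
stage B: inputs (a2, a1, a3), connectivity {out.1, out.2, a2.3, a3.3} {out.3} {a1.1} {a1.2} {a1.3} {a2.1} {a2.2} {a3.1} {a3.2}, out.j its boundary


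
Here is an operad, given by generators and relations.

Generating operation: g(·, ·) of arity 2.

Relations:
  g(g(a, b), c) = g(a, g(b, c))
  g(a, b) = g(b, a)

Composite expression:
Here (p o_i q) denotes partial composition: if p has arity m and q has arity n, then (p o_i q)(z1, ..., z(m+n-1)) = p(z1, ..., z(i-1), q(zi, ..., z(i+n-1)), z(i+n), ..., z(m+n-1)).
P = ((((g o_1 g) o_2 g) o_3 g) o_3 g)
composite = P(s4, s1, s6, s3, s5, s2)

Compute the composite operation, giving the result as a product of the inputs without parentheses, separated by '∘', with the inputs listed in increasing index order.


s1 ∘ s2 ∘ s3 ∘ s4 ∘ s5 ∘ s6

Shape and order are irrelevant to g; the s-input set decides.
g(s6, s3) flattens to s6 ∘ s3
g(g(s6, s3), s5) flattens to s6 ∘ s3 ∘ s5
g(s1, g(g(s6, s3), s5)) flattens to s1 ∘ s6 ∘ s3 ∘ s5
g(s4, g(s1, g(g(s6, s3), s5))) flattens to s4 ∘ s1 ∘ s6 ∘ s3 ∘ s5
g(g(s4, g(s1, g(g(s6, s3), s5))), s2) flattens to s4 ∘ s1 ∘ s6 ∘ s3 ∘ s5 ∘ s2
commutativity sorts the factors: s1 ∘ s2 ∘ s3 ∘ s4 ∘ s5 ∘ s6


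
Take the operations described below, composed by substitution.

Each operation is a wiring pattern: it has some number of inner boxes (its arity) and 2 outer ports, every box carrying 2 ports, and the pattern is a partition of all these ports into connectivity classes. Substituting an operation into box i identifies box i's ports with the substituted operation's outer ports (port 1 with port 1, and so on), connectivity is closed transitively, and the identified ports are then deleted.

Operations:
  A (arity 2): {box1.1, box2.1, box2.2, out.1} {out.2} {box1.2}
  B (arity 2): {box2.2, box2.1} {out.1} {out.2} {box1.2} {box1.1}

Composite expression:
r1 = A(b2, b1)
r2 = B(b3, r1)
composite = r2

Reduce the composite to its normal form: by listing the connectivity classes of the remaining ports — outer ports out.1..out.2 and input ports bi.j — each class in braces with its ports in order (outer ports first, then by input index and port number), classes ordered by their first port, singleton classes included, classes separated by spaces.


{out.1} {out.2} {b1.1, b1.2, b2.1} {b2.2} {b3.1} {b3.2}

Reachability decides: close wires over B-identified ports.
through A, on inputs (b2, b1): {out.1, b1.1, b1.2, b2.1} {out.2} {b2.2} (out.j = stage outer ports)
through B, on inputs (b3, b2, b1): {out.1} {out.2} {b1.1, b1.2, b2.1} {b2.2} {b3.1} {b3.2} (out.j = stage outer ports)


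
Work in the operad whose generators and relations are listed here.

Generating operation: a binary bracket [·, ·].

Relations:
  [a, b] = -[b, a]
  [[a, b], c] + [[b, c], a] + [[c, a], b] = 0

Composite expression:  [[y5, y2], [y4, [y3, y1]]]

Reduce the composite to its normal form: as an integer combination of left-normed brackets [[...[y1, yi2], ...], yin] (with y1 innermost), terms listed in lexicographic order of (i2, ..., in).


[[[[y1, y3], y4], y2], y5] - [[[[y1, y3], y4], y5], y2]

Expand each bracket as ab - ba; the y1-initial words give the coefficients.
Composite bracket: [[y5, y2], [y4, [y3, y1]]]
Expanding via [a, b] = ab - ba: 16 signed words (2^4 = 16).
Collect the words opening with y1:
  the word y1y3y4y2y5 carries sign +1 and contributes +[[[[y1, y3], y4], y2], y5]
  the word y1y3y4y5y2 carries sign -1 and contributes -[[[[y1, y3], y4], y5], y2]


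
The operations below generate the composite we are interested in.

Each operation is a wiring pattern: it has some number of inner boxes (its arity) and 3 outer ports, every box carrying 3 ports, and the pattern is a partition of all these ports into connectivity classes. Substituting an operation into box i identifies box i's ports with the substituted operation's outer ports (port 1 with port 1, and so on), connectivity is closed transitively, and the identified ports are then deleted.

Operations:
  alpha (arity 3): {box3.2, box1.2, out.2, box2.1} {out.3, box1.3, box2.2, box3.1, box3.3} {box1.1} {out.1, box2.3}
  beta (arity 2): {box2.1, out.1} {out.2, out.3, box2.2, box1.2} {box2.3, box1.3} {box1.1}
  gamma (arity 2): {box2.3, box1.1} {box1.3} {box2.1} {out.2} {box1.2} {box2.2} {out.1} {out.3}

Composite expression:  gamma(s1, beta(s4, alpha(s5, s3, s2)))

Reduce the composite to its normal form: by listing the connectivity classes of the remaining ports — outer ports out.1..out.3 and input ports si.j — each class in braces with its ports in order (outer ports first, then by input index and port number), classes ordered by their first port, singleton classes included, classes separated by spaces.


Substituting into gamma glues patterns; closure does the rest.
through alpha, on inputs (s5, s3, s2): {out.1, s3.3} {out.2, s2.2, s3.1, s5.2} {out.3, s2.1, s2.3, s3.2, s5.3} {s5.1} (out.j = stage outer ports)
through beta, on inputs (s4, s5, s3, s2): {out.1, s3.3} {out.2, out.3, s2.2, s3.1, s4.2, s5.2} {s2.1, s2.3, s3.2, s4.3, s5.3} {s4.1} {s5.1} (out.j = stage outer ports)
through gamma, on inputs (s1, s4, s5, s3, s2): {out.1} {out.2} {out.3} {s1.1, s2.2, s3.1, s4.2, s5.2} {s1.2} {s1.3} {s2.1, s2.3, s3.2, s4.3, s5.3} {s3.3} {s4.1} {s5.1} (out.j = stage outer ports)

{out.1} {out.2} {out.3} {s1.1, s2.2, s3.1, s4.2, s5.2} {s1.2} {s1.3} {s2.1, s2.3, s3.2, s4.3, s5.3} {s3.3} {s4.1} {s5.1}


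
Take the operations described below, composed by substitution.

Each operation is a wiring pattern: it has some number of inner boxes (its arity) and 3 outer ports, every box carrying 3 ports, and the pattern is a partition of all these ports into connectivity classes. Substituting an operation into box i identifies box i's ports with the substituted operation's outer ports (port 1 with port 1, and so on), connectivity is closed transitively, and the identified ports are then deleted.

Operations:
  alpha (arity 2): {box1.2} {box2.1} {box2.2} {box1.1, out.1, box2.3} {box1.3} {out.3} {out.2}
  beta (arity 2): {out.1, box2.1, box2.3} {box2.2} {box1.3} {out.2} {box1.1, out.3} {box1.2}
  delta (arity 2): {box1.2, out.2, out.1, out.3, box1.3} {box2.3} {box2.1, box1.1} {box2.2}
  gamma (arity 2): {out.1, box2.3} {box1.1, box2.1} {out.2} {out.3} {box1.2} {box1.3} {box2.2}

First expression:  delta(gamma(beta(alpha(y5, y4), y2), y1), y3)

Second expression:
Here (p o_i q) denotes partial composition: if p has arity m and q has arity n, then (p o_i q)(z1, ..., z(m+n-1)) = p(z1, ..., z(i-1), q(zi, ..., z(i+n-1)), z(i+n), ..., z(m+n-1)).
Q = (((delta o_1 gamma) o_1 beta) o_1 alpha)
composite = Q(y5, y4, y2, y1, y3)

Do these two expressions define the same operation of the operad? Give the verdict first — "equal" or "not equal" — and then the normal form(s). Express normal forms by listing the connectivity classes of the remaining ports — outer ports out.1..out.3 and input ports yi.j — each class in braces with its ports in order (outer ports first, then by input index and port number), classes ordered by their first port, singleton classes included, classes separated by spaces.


equal; the common form is {out.1, out.2, out.3} {y1.1, y2.1, y2.3} {y1.2} {y1.3, y3.1} {y2.2} {y3.2} {y3.3} {y4.1} {y4.2} {y4.3, y5.1} {y5.2} {y5.3}


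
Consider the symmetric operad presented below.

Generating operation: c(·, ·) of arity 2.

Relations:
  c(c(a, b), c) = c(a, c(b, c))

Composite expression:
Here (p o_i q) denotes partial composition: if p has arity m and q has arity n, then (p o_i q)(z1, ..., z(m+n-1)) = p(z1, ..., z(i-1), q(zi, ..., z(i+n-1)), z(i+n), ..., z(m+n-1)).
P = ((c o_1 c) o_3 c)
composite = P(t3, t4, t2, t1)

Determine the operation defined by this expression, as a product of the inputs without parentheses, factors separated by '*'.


Under associativity of c, the answer is the t's in reading order.
c(t3, t4) collapses to t3 * t4
c(t2, t1) collapses to t2 * t1
c(c(t3, t4), c(t2, t1)) collapses to t3 * t4 * t2 * t1

t3 * t4 * t2 * t1


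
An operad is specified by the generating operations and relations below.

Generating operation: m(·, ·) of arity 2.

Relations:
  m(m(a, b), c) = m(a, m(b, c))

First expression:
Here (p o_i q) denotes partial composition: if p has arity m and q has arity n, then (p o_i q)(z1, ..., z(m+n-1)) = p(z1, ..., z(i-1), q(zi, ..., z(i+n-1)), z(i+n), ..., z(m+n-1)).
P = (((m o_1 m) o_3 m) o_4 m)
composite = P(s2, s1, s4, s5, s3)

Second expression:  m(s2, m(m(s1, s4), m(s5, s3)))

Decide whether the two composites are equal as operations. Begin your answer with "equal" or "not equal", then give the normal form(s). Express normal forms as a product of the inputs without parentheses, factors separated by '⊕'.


The first expression, normalized: s2 ⊕ s1 ⊕ s4 ⊕ s5 ⊕ s3
The second expression, normalized: s2 ⊕ s1 ⊕ s4 ⊕ s5 ⊕ s3
Same normal form: equal.

equal — both sides give s2 ⊕ s1 ⊕ s4 ⊕ s5 ⊕ s3


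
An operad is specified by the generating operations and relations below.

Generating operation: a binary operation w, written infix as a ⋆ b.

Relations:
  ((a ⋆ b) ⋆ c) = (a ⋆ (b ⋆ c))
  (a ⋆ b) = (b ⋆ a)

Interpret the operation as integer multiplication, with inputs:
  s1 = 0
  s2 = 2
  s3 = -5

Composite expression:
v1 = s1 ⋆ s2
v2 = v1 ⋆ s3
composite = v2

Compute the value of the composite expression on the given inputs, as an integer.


(s1 ⋆ s2) = 0
((s1 ⋆ s2) ⋆ s3) = 0

0


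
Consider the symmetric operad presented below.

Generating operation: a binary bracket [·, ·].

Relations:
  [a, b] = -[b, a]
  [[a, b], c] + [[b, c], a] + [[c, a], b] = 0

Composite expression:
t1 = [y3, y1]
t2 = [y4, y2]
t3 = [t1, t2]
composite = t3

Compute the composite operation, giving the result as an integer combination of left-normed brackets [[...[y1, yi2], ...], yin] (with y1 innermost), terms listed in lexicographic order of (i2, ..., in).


[[[y1, y3], y2], y4] - [[[y1, y3], y4], y2]


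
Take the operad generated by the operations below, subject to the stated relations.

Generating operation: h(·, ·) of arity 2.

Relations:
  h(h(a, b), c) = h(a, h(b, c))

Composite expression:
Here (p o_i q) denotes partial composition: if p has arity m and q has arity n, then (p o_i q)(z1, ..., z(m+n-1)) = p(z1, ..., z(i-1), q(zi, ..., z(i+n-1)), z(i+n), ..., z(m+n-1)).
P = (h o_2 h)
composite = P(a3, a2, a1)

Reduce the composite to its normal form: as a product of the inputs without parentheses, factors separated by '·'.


a3 · a2 · a1


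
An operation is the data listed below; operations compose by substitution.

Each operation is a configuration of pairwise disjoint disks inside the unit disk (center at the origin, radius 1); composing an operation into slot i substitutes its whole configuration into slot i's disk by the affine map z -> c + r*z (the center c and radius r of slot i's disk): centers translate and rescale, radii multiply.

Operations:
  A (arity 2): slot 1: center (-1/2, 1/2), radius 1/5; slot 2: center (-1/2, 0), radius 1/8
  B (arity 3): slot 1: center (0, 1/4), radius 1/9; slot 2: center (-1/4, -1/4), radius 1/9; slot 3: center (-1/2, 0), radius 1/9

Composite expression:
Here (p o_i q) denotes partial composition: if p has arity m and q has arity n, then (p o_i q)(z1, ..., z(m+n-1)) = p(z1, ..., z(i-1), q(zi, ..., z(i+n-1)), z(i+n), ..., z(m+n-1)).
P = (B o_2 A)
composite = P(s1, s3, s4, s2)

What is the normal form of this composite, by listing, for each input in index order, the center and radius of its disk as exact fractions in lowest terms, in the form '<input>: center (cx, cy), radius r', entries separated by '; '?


s1: center (0, 1/4), radius 1/9; s2: center (-1/2, 0), radius 1/9; s3: center (-11/36, -7/36), radius 1/45; s4: center (-11/36, -1/4), radius 1/72

Affine substitution under B: radii multiply and s-centers shift.
s1 passes through 1 substitution, ending at center (0, 1/4), radius 1/9
s3 passes through 2 substitutions, ending at center (-11/36, -7/36), radius 1/45
s4 passes through 2 substitutions, ending at center (-11/36, -1/4), radius 1/72
s2 passes through 1 substitution, ending at center (-1/2, 0), radius 1/9


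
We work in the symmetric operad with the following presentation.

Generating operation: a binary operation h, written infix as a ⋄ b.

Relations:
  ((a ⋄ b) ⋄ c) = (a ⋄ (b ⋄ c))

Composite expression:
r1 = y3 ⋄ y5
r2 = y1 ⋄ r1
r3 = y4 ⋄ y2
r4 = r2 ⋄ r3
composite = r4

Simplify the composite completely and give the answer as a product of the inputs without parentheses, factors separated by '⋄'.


y1 ⋄ y3 ⋄ y5 ⋄ y4 ⋄ y2

Under associativity of h, the answer is the y's in reading order.
(y3 ⋄ y5) reduces to y3 ⋄ y5
(y1 ⋄ (y3 ⋄ y5)) reduces to y1 ⋄ y3 ⋄ y5
(y4 ⋄ y2) reduces to y4 ⋄ y2
((y1 ⋄ (y3 ⋄ y5)) ⋄ (y4 ⋄ y2)) reduces to y1 ⋄ y3 ⋄ y5 ⋄ y4 ⋄ y2


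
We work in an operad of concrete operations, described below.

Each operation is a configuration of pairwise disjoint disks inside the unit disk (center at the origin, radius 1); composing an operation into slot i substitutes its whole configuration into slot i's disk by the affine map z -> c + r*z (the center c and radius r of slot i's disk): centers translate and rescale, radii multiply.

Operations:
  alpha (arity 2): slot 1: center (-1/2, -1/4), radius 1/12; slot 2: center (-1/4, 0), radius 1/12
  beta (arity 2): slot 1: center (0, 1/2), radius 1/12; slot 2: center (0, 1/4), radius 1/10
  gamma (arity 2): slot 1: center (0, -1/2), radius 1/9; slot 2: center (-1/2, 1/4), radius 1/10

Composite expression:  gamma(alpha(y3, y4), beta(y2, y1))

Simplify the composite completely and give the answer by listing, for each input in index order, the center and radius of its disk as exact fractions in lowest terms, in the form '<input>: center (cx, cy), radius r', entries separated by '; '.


y1: center (-1/2, 11/40), radius 1/100; y2: center (-1/2, 3/10), radius 1/120; y3: center (-1/18, -19/36), radius 1/108; y4: center (-1/36, -1/2), radius 1/108

Affine substitution under gamma: radii multiply and y-centers shift.
input y3: applying the 2 nested substitutions gives center (-1/18, -19/36), radius 1/108
input y4: applying the 2 nested substitutions gives center (-1/36, -1/2), radius 1/108
input y2: applying the 2 nested substitutions gives center (-1/2, 3/10), radius 1/120
input y1: applying the 2 nested substitutions gives center (-1/2, 11/40), radius 1/100


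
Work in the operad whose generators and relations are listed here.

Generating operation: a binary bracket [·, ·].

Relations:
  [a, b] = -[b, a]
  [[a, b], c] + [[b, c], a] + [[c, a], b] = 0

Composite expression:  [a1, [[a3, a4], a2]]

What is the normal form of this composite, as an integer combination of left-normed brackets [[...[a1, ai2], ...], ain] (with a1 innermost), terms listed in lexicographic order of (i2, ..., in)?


-[[[a1, a2], a3], a4] + [[[a1, a2], a4], a3] + [[[a1, a3], a4], a2] - [[[a1, a4], a3], a2]

Antisymmetry and Jacobi reduce to a1-anchored left-normed brackets.
Composite bracket: [a1, [[a3, a4], a2]]
Under [a, b] = ab - ba we get 8 signed associative words (2^3 = 8).
Coefficients come from the a1-initial words:
  from a1a2a3a4, sign -1: term -[[[a1, a2], a3], a4]
  from a1a2a4a3, sign +1: term +[[[a1, a2], a4], a3]
  from a1a3a4a2, sign +1: term +[[[a1, a3], a4], a2]
  from a1a4a3a2, sign -1: term -[[[a1, a4], a3], a2]


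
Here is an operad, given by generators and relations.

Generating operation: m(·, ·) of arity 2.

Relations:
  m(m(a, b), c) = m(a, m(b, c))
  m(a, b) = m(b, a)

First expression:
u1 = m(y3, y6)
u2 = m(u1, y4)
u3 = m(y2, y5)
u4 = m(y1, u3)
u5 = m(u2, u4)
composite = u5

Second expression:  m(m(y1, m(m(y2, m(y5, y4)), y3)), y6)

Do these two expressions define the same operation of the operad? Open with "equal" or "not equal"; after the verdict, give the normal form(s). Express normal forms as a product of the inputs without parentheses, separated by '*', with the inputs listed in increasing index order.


equal; both compose to y1 * y2 * y3 * y4 * y5 * y6


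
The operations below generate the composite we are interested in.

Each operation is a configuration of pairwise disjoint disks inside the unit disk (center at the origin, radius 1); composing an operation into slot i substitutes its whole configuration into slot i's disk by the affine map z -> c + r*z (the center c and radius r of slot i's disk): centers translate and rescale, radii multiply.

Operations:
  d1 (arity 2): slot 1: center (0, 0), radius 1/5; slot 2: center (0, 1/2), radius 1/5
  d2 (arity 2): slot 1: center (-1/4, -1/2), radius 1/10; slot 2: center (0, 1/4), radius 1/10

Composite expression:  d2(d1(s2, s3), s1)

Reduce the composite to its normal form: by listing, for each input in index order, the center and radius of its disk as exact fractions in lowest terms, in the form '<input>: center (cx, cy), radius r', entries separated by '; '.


Each s-disk chains the slot maps above it in d2; radii multiply.
input s2: applying the 2 nested substitutions gives center (-1/4, -1/2), radius 1/50
input s3: applying the 2 nested substitutions gives center (-1/4, -9/20), radius 1/50
input s1: applying the 1 nested substitution gives center (0, 1/4), radius 1/10

s1: center (0, 1/4), radius 1/10; s2: center (-1/4, -1/2), radius 1/50; s3: center (-1/4, -9/20), radius 1/50


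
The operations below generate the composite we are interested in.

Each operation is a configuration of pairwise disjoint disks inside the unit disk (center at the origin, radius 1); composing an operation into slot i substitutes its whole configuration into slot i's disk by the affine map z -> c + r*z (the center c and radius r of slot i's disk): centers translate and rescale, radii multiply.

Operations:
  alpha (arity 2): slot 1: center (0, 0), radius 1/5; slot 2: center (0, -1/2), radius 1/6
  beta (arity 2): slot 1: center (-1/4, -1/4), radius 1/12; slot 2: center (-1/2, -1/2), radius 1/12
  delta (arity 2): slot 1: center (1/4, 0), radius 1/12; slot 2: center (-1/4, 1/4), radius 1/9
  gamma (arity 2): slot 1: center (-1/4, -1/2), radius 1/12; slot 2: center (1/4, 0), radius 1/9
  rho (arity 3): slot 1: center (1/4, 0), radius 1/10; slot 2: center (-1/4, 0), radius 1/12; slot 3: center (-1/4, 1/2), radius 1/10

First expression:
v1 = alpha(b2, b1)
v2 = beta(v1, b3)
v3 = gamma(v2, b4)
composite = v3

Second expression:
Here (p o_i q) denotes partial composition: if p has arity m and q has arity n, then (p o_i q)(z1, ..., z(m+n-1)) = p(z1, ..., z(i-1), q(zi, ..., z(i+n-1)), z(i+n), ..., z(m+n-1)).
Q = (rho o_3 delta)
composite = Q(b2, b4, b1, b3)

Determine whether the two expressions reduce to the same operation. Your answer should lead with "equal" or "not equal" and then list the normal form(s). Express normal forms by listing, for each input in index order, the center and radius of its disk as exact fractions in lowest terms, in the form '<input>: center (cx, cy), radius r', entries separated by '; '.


not equal; first: b1: center (-13/48, -151/288), radius 1/864; b2: center (-13/48, -25/48), radius 1/720; b3: center (-7/24, -13/24), radius 1/144; b4: center (1/4, 0), radius 1/9; second: b1: center (-9/40, 1/2), radius 1/120; b2: center (1/4, 0), radius 1/10; b3: center (-11/40, 21/40), radius 1/90; b4: center (-1/4, 0), radius 1/12

In normal form, the first expression is b1: center (-13/48, -151/288), radius 1/864; b2: center (-13/48, -25/48), radius 1/720; b3: center (-7/24, -13/24), radius 1/144; b4: center (1/4, 0), radius 1/9
In normal form, the second expression is b1: center (-9/40, 1/2), radius 1/120; b2: center (1/4, 0), radius 1/10; b3: center (-11/40, 21/40), radius 1/90; b4: center (-1/4, 0), radius 1/12
They disagree, so not equal.


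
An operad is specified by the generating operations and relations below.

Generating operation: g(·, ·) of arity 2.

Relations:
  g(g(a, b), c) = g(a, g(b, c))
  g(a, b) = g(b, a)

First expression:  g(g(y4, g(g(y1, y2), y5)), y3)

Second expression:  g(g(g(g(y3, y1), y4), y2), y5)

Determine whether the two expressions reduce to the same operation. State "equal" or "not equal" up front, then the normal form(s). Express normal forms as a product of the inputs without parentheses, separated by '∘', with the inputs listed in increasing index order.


In normal form, the first expression is y1 ∘ y2 ∘ y3 ∘ y4 ∘ y5
In normal form, the second expression is y1 ∘ y2 ∘ y3 ∘ y4 ∘ y5
Both agree, so they are equal.

equal; the common form is y1 ∘ y2 ∘ y3 ∘ y4 ∘ y5


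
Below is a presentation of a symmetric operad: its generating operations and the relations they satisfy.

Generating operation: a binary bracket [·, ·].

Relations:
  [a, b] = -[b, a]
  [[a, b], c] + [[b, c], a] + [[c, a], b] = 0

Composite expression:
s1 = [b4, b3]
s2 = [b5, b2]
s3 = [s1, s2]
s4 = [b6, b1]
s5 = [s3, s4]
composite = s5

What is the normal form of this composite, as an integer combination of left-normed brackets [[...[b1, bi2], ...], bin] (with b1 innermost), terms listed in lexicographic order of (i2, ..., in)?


-[[[[[b1, b6], b2], b5], b3], b4] + [[[[[b1, b6], b2], b5], b4], b3] + [[[[[b1, b6], b3], b4], b2], b5] - [[[[[b1, b6], b3], b4], b5], b2] - [[[[[b1, b6], b4], b3], b2], b5] + [[[[[b1, b6], b4], b3], b5], b2] + [[[[[b1, b6], b5], b2], b3], b4] - [[[[[b1, b6], b5], b2], b4], b3]

Skip Jacobi rewriting: expand, keep b1-initial words, read off terms.
Composite bracket: [[[b4, b3], [b5, b2]], [b6, b1]]
Under [a, b] = ab - ba we get 32 signed associative words (2^5 = 32).
Only words starting with b1 matter:
  b1b6b2b5b3b4 appears with sign -1, giving the term -[[[[[b1, b6], b2], b5], b3], b4]
  b1b6b2b5b4b3 appears with sign +1, giving the term +[[[[[b1, b6], b2], b5], b4], b3]
  b1b6b3b4b2b5 appears with sign +1, giving the term +[[[[[b1, b6], b3], b4], b2], b5]
  b1b6b3b4b5b2 appears with sign -1, giving the term -[[[[[b1, b6], b3], b4], b5], b2]
  b1b6b4b3b2b5 appears with sign -1, giving the term -[[[[[b1, b6], b4], b3], b2], b5]
  b1b6b4b3b5b2 appears with sign +1, giving the term +[[[[[b1, b6], b4], b3], b5], b2]
  b1b6b5b2b3b4 appears with sign +1, giving the term +[[[[[b1, b6], b5], b2], b3], b4]
  b1b6b5b2b4b3 appears with sign -1, giving the term -[[[[[b1, b6], b5], b2], b4], b3]


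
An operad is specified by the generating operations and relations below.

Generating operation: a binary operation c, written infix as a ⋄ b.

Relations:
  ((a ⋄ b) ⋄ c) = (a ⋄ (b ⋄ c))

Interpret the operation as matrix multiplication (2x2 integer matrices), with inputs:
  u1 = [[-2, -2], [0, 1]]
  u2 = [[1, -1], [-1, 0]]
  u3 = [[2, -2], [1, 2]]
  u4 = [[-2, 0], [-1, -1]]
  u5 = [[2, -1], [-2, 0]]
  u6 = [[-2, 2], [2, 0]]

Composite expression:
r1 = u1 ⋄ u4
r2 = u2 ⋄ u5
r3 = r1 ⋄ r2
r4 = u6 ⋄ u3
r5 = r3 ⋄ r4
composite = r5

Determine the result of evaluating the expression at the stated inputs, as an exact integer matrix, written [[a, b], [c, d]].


[[-56, 176], [4, -16]]

(u1 ⋄ u4) = [[6, 2], [-1, -1]]
(u2 ⋄ u5) = [[4, -1], [-2, 1]]
((u1 ⋄ u4) ⋄ (u2 ⋄ u5)) = [[20, -4], [-2, 0]]
(u6 ⋄ u3) = [[-2, 8], [4, -4]]
(((u1 ⋄ u4) ⋄ (u2 ⋄ u5)) ⋄ (u6 ⋄ u3)) = [[-56, 176], [4, -16]]


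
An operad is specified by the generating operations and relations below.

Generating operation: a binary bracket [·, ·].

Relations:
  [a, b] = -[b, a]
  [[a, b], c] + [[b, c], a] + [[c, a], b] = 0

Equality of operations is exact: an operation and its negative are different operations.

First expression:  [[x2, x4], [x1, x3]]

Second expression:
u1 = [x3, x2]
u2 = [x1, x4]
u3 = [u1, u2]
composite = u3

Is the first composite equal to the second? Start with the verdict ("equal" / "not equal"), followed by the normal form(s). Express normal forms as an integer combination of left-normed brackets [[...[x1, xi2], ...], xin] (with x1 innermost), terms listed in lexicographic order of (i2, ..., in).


Reducing the first expression gives -[[[x1, x3], x2], x4] + [[[x1, x3], x4], x2]
Reducing the second expression gives [[[x1, x4], x2], x3] - [[[x1, x4], x3], x2]
The normal forms differ: not equal.

not equal; the first gives -[[[x1, x3], x2], x4] + [[[x1, x3], x4], x2] and the second [[[x1, x4], x2], x3] - [[[x1, x4], x3], x2]


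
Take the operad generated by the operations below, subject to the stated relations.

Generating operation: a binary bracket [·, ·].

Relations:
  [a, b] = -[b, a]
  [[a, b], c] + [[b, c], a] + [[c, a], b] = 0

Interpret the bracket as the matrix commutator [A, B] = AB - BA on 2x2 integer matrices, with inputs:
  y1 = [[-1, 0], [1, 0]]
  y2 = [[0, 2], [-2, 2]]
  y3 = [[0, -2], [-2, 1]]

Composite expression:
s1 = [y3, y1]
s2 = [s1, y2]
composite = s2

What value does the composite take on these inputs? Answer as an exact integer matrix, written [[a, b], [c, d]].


[y3, y1] = [[-2, -2], [3, 2]]
[[y3, y1], y2] = [[-2, -12], [-14, 2]]

[[-2, -12], [-14, 2]]


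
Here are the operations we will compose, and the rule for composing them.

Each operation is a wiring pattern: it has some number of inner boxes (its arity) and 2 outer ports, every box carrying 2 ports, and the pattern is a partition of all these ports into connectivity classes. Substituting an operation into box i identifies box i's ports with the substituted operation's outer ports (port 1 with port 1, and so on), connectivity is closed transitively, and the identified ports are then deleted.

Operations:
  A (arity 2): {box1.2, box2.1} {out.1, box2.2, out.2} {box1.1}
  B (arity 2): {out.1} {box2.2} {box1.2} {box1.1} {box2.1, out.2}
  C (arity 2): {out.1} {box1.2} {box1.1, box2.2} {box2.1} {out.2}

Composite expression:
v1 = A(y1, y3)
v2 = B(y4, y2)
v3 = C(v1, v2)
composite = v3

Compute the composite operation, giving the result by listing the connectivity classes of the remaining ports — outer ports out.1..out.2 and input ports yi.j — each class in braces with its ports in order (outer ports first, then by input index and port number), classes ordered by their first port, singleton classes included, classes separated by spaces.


{out.1} {out.2} {y1.1} {y1.2, y3.1} {y2.1, y3.2} {y2.2} {y4.1} {y4.2}

After gluing at C, chains via deleted ports link the y-ports.
the subtree at A composes to {out.1, out.2, y3.2} {y1.1} {y1.2, y3.1} on (y1, y3); out.j = own outer ports
the subtree at B composes to {out.1} {out.2, y2.1} {y2.2} {y4.1} {y4.2} on (y4, y2); out.j = own outer ports
the subtree at C composes to {out.1} {out.2} {y1.1} {y1.2, y3.1} {y2.1, y3.2} {y2.2} {y4.1} {y4.2} on (y1, y3, y4, y2); out.j = own outer ports


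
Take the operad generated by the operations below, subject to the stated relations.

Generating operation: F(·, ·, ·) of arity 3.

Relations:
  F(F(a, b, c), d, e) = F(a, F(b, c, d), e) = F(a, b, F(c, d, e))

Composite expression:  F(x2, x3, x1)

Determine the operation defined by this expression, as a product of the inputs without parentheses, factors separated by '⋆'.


x2 ⋆ x3 ⋆ x1

The F-tree's shape is irrelevant; the x-reading-order decides.
F(x2, x3, x1) linearizes to x2 ⋆ x3 ⋆ x1


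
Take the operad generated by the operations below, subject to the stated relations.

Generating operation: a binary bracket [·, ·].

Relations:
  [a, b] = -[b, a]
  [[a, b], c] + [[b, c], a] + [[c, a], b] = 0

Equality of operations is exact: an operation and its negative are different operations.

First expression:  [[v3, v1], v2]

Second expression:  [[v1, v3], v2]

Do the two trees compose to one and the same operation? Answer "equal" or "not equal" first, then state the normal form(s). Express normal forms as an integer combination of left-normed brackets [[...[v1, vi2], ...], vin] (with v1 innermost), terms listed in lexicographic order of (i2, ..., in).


not equal; first: -[[v1, v3], v2]; second: [[v1, v3], v2]


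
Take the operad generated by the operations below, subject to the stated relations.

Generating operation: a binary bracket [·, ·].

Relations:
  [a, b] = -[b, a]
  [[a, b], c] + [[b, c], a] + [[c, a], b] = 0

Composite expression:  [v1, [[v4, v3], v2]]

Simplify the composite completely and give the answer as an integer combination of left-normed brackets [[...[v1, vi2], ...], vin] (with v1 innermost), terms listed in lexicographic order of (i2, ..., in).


[[[v1, v2], v3], v4] - [[[v1, v2], v4], v3] - [[[v1, v3], v4], v2] + [[[v1, v4], v3], v2]

Skip Jacobi rewriting: expand, keep v1-initial words, read off terms.
Composite bracket: [v1, [[v4, v3], v2]]
Under [a, b] = ab - ba we get 8 signed associative words (2^3 = 8).
Keep just the words that open with v1:
  v1v2v3v4 (sign +1) contributes +[[[v1, v2], v3], v4]
  v1v2v4v3 (sign -1) contributes -[[[v1, v2], v4], v3]
  v1v3v4v2 (sign -1) contributes -[[[v1, v3], v4], v2]
  v1v4v3v2 (sign +1) contributes +[[[v1, v4], v3], v2]


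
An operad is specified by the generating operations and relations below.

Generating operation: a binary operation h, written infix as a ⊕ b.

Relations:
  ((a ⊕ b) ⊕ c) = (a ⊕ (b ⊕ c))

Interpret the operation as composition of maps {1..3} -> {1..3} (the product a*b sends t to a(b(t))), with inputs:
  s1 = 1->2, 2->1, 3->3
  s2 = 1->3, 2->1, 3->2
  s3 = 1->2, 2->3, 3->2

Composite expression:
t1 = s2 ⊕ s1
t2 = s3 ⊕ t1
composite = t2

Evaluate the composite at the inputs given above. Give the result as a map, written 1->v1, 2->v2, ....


1->2, 2->2, 3->3

(s2 ⊕ s1) = 1->1, 2->3, 3->2
(s3 ⊕ (s2 ⊕ s1)) = 1->2, 2->2, 3->3


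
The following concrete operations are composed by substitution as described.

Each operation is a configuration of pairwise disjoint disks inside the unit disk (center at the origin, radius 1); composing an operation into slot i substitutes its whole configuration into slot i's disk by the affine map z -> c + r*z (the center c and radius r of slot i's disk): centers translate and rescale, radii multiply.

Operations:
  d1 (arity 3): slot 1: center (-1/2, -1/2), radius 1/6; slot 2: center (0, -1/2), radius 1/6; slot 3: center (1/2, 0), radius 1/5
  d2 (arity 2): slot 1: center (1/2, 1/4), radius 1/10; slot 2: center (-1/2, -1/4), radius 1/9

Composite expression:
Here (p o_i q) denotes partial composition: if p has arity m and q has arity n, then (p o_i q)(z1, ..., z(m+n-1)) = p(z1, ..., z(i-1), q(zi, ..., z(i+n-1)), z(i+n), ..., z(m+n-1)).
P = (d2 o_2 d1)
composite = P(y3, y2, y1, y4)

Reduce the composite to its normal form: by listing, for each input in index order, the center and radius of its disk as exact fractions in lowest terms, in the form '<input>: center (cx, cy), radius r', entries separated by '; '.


y1: center (-1/2, -11/36), radius 1/54; y2: center (-5/9, -11/36), radius 1/54; y3: center (1/2, 1/4), radius 1/10; y4: center (-4/9, -1/4), radius 1/45

Follow each y-input down from d2: c' goes to c + r*c', radius to r*r'.
input y3: composing its 1 substitution step yields center (1/2, 1/4), radius 1/10
input y2: composing its 2 substitution steps yields center (-5/9, -11/36), radius 1/54
input y1: composing its 2 substitution steps yields center (-1/2, -11/36), radius 1/54
input y4: composing its 2 substitution steps yields center (-4/9, -1/4), radius 1/45


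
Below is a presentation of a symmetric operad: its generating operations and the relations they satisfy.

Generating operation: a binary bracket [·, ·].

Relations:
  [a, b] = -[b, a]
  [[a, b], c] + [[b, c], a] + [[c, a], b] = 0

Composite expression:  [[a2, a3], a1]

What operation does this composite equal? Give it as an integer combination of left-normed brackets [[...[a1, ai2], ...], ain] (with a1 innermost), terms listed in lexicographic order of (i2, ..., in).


-[[a1, a2], a3] + [[a1, a3], a2]


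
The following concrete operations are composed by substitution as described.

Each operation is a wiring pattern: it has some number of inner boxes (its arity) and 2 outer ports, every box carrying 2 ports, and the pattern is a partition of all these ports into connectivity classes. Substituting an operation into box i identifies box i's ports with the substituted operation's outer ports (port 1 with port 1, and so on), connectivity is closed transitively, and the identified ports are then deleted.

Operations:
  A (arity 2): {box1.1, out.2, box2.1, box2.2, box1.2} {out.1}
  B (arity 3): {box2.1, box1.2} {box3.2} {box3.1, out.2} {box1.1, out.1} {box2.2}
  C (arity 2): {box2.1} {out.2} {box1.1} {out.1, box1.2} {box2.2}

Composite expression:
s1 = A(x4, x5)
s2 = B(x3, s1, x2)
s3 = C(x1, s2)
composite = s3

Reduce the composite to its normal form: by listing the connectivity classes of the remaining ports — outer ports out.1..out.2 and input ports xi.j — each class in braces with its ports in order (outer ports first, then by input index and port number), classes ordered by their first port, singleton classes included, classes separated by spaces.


{out.1, x1.2} {out.2} {x1.1} {x2.1} {x2.2} {x3.1} {x3.2} {x4.1, x4.2, x5.1, x5.2}

Connectivity passes through glued C-boundaries; trace each wire chain.
A over (x4, x5) gives {out.1} {out.2, x4.1, x4.2, x5.1, x5.2}, out.j being that stage's outer ports
B over (x3, x4, x5, x2) gives {out.1, x3.1} {out.2, x2.1} {x2.2} {x3.2} {x4.1, x4.2, x5.1, x5.2}, out.j being that stage's outer ports
C over (x1, x3, x4, x5, x2) gives {out.1, x1.2} {out.2} {x1.1} {x2.1} {x2.2} {x3.1} {x3.2} {x4.1, x4.2, x5.1, x5.2}, out.j being that stage's outer ports


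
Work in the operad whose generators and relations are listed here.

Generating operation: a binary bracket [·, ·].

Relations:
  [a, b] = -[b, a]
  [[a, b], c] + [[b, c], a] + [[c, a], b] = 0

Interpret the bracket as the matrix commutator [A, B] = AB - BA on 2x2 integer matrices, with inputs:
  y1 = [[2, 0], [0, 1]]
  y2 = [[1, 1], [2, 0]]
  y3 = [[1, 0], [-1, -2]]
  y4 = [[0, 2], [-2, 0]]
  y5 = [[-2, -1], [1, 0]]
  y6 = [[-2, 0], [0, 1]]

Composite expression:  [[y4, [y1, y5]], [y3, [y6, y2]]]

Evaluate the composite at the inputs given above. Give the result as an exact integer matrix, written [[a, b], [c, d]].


[[0, 72], [-144, 0]]

[y1, y5] = [[0, -1], [-1, 0]]
[y4, [y1, y5]] = [[-4, 0], [0, 4]]
[y6, y2] = [[0, -3], [6, 0]]
[y3, [y6, y2]] = [[-3, -9], [-18, 3]]
[[y4, [y1, y5]], [y3, [y6, y2]]] = [[0, 72], [-144, 0]]
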